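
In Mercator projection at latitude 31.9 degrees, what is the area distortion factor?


area_distortion = 1/cos^2(31.9) = 1.387

1.387


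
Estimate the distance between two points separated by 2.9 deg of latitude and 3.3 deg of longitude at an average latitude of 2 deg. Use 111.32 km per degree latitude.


dlat_km = 2.9 * 111.32 = 322.828
dlon_km = 3.3 * 111.32 * cos(2) ≈ 367.132
dist = sqrt(322.828^2 + 367.132^2) ≈ 488.9 km

488.9 km


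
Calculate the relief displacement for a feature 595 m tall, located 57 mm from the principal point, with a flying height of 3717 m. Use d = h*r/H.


d = h * r / H = 595 * 57 / 3717 = 9.12 mm

9.12 mm


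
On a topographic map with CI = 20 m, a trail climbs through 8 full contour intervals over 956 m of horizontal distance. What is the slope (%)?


elevation change = 8 * 20 = 160 m
slope = 160 / 956 * 100 = 16.7%

16.7%


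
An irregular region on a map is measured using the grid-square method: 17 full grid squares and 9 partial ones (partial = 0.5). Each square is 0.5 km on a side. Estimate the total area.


effective squares = 17 + 9 * 0.5 = 21.5
area = 21.5 * 0.25 = 5.375 km^2

5.375 km^2


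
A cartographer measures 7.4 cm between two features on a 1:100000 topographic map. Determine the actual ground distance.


ground = 7.4 cm * 100000 / 100 = 7400.0 m = 7.4 km

7.4 km


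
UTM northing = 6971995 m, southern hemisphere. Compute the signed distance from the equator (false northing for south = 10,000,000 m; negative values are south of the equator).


For southern: actual = 6971995 - 10000000 = -3028005 m

-3028005 m


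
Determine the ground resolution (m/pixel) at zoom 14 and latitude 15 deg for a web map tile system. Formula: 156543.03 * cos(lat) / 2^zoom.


res = 156543.03 * cos(15) / 2^14 = 156543.03 * 0.96592583 / 16384 = 9.23 m/pixel

9.23 m/pixel


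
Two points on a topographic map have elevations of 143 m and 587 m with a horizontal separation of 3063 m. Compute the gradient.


gradient = (587 - 143) / 3063 = 444 / 3063 = 0.145

0.145


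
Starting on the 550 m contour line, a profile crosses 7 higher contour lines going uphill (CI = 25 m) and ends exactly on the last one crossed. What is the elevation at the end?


elevation = 550 + 7 * 25 = 725 m

725 m


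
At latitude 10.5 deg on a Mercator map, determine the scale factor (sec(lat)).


SF = 1 / cos(10.5) = 1 / 0.983255 = 1.017

1.017


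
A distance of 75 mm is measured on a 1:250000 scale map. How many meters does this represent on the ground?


ground = 75 mm * 250000 / 1000 = 18750.0 m

18750.0 m


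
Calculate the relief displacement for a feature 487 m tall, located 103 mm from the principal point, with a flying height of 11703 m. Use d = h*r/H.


d = h * r / H = 487 * 103 / 11703 = 4.29 mm

4.29 mm


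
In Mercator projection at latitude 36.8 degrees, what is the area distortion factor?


area_distortion = 1/cos^2(36.8) = 1.56

1.56


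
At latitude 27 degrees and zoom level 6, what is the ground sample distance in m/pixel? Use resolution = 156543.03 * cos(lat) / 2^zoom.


res = 156543.03 * cos(27) / 2^6 = 156543.03 * 0.89100652 / 64 = 2179.39 m/pixel

2179.39 m/pixel


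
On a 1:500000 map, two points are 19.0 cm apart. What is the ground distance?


ground = 19.0 cm * 500000 / 100 = 95000.0 m = 95.0 km

95.0 km


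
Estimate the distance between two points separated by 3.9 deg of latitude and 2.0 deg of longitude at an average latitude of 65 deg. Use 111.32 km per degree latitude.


dlat_km = 3.9 * 111.32 = 434.148
dlon_km = 2.0 * 111.32 * cos(65) ≈ 94.092
dist = sqrt(434.148^2 + 94.092^2) ≈ 444.2 km

444.2 km


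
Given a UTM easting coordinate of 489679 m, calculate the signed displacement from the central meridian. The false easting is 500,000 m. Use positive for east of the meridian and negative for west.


displacement = 489679 - 500000 = -10321 m

-10321 m


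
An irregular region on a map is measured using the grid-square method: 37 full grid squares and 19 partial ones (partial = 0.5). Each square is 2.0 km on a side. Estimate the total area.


effective squares = 37 + 19 * 0.5 = 46.5
area = 46.5 * 4.0 = 186.0 km^2

186.0 km^2


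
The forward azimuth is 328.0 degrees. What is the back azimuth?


back azimuth = (328.0 + 180) mod 360 = 148.0 degrees

148.0 degrees


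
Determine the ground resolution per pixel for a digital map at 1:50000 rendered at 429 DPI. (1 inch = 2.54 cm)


pixel_cm = 2.54 / 429 ≈ 0.005921 cm
ground = pixel_cm * 50000 / 100 = 2.54 * 50000 / (429 * 100) = 127000 / 42900 ≈ 2.96 m

2.96 m


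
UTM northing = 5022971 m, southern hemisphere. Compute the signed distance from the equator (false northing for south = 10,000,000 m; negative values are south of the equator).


For southern: actual = 5022971 - 10000000 = -4977029 m

-4977029 m


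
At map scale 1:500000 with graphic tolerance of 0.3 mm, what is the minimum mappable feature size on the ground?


ground = 0.3 mm * 500000 / 1000 = 150.0 m

150.0 m


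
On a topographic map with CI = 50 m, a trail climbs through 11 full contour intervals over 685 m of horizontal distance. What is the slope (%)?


elevation change = 11 * 50 = 550 m
slope = 550 / 685 * 100 = 80.3%

80.3%


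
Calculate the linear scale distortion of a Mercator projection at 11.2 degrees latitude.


SF = 1 / cos(11.2) = 1 / 0.980955 = 1.019

1.019


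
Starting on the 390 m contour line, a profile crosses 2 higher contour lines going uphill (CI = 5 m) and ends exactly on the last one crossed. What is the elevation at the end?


elevation = 390 + 2 * 5 = 400 m

400 m


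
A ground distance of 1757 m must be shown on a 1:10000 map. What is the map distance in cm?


map_cm = 1757 * 100 / 10000 = 17.57 cm

17.57 cm


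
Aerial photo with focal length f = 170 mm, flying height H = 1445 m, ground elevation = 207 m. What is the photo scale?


scale = f / (H - h) = 170 mm / 1238 m = 170 / 1238000 = 1:7282

1:7282


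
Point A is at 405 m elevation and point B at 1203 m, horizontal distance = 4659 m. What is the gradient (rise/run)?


gradient = (1203 - 405) / 4659 = 798 / 4659 = 0.1713

0.1713


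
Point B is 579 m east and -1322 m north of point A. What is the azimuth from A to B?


az = atan2(579, -1322) = 156.3 deg
adjusted to 0-360: 156.3 degrees

156.3 degrees


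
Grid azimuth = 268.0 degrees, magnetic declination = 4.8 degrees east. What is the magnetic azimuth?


magnetic azimuth = grid azimuth - declination (east +ve)
mag_az = 268.0 - 4.8 = 263.2 degrees

263.2 degrees


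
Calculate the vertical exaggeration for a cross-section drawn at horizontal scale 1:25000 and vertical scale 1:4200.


VE = horizontal_scale / vertical_scale = 25000 / 4200 ≈ 6.0

6.0x


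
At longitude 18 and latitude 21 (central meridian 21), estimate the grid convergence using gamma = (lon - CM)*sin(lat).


gamma = (18 - 21) * sin(21) = -3 * 0.358368 = -1.075 degrees

-1.075 degrees


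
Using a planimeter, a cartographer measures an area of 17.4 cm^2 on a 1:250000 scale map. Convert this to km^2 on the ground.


ground_area = 17.4 * (250000/100)^2 = 108750000.0 m^2 = 108.75 km^2

108.75 km^2


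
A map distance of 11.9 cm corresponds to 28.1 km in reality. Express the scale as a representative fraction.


ground = 28.1 km = 2810000 cm; RF denominator = ground / map = 2810000 / 11.9 ≈ 236134; RF = 1:236134

1:236134


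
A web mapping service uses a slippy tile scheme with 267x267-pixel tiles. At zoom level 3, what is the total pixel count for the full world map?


tiles per axis = 2^3 = 8
total tiles = 8^2 = 64
pixels per axis = 8 * 267 = 2136
total pixels = 2136^2 = 4562496

4562496 pixels


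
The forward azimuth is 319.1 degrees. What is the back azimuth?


back azimuth = (319.1 + 180) mod 360 = 139.1 degrees

139.1 degrees


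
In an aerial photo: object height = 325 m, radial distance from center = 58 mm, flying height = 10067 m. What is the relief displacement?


d = h * r / H = 325 * 58 / 10067 = 1.87 mm

1.87 mm


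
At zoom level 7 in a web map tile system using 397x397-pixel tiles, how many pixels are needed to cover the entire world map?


tiles per axis = 2^7 = 128
total tiles = 128^2 = 16384
pixels per axis = 128 * 397 = 50816
total pixels = 50816^2 = 2582265856

2582265856 pixels


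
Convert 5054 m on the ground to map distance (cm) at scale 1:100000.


map_cm = 5054 * 100 / 100000 = 5.054 cm ≈ 5.05 cm

5.05 cm


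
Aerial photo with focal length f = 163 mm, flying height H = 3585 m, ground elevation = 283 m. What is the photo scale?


scale = f / (H - h) = 163 mm / 3302 m = 163 / 3302000 = 1:20258

1:20258


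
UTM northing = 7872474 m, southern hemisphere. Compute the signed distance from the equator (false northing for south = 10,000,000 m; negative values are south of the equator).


For southern: actual = 7872474 - 10000000 = -2127526 m

-2127526 m


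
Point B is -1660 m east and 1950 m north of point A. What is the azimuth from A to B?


az = atan2(-1660, 1950) = -40.4 deg
adjusted to 0-360: 319.6 degrees

319.6 degrees


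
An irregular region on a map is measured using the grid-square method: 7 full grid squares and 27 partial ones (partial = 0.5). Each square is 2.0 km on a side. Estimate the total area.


effective squares = 7 + 27 * 0.5 = 20.5
area = 20.5 * 4.0 = 82.0 km^2

82.0 km^2


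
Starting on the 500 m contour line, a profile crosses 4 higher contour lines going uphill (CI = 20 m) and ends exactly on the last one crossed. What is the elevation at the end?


elevation = 500 + 4 * 20 = 580 m

580 m


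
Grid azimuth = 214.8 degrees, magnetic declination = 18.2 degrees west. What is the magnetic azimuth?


magnetic azimuth = grid azimuth - declination (east +ve)
mag_az = 214.8 - -18.2 = 233.0 degrees

233.0 degrees


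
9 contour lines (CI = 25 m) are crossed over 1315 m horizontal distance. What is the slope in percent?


elevation change = 9 * 25 = 225 m
slope = 225 / 1315 * 100 = 17.1%

17.1%


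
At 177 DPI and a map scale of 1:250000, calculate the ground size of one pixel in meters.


pixel_cm = 2.54 / 177 ≈ 0.01435 cm
ground = pixel_cm * 250000 / 100 = 2.54 * 250000 / (177 * 100) = 635000 / 17700 ≈ 35.88 m

35.88 m


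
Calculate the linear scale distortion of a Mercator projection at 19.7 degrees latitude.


SF = 1 / cos(19.7) = 1 / 0.941471 = 1.062

1.062


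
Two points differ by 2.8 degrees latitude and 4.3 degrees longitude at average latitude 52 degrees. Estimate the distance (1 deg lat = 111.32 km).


dlat_km = 2.8 * 111.32 = 311.696
dlon_km = 4.3 * 111.32 * cos(52) ≈ 294.702
dist = sqrt(311.696^2 + 294.702^2) ≈ 429.0 km

429.0 km


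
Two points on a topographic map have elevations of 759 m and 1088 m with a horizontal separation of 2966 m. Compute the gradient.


gradient = (1088 - 759) / 2966 = 329 / 2966 = 0.1109

0.1109


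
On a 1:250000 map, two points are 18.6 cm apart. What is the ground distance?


ground = 18.6 cm * 250000 / 100 = 46500.0 m = 46.5 km

46.5 km


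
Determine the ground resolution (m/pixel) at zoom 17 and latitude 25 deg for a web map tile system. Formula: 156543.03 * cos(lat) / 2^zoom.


res = 156543.03 * cos(25) / 2^17 = 156543.03 * 0.90630779 / 131072 = 1.08 m/pixel

1.08 m/pixel


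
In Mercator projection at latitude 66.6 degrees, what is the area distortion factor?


area_distortion = 1/cos^2(66.6) = 6.34

6.34


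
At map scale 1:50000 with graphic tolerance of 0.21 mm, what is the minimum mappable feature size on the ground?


ground = 0.21 mm * 50000 / 1000 = 10.5 m

10.5 m


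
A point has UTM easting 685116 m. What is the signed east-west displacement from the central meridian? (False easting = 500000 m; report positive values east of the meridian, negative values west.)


displacement = 685116 - 500000 = 185116 m

185116 m


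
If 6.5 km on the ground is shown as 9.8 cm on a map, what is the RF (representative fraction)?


ground = 6.5 km = 650000 cm; RF denominator = ground / map = 650000 / 9.8 ≈ 66327; RF = 1:66327

1:66327


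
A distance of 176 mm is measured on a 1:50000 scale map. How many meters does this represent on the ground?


ground = 176 mm * 50000 / 1000 = 8800.0 m

8800.0 m


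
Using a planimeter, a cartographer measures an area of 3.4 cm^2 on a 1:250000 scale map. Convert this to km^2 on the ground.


ground_area = 3.4 * (250000/100)^2 = 21250000.0 m^2 = 21.25 km^2

21.25 km^2


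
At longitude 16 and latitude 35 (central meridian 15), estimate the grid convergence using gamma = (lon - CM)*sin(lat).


gamma = (16 - 15) * sin(35) = 1 * 0.573576 = 0.574 degrees

0.574 degrees


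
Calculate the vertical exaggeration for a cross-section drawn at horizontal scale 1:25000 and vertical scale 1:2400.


VE = horizontal_scale / vertical_scale = 25000 / 2400 ≈ 10.4

10.4x


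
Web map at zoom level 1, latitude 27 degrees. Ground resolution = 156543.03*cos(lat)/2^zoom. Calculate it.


res = 156543.03 * cos(27) / 2^1 = 156543.03 * 0.89100652 / 2 = 69740.43 m/pixel

69740.43 m/pixel


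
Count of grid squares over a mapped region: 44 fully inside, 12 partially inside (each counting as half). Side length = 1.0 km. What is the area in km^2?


effective squares = 44 + 12 * 0.5 = 50.0
area = 50.0 * 1.0 = 50.0 km^2

50.0 km^2


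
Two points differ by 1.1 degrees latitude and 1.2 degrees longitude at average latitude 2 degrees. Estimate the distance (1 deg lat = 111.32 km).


dlat_km = 1.1 * 111.32 = 122.452
dlon_km = 1.2 * 111.32 * cos(2) ≈ 133.503
dist = sqrt(122.452^2 + 133.503^2) ≈ 181.2 km

181.2 km


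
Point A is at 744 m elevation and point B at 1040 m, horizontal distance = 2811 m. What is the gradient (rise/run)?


gradient = (1040 - 744) / 2811 = 296 / 2811 = 0.1053

0.1053


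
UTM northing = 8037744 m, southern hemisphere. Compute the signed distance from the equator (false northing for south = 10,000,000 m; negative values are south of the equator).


For southern: actual = 8037744 - 10000000 = -1962256 m

-1962256 m


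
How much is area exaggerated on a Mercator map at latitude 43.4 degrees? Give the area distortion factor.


area_distortion = 1/cos^2(43.4) = 1.894

1.894


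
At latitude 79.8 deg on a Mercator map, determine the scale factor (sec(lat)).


SF = 1 / cos(79.8) = 1 / 0.177085 = 5.647

5.647


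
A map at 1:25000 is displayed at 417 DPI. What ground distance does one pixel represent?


pixel_cm = 2.54 / 417 ≈ 0.006091 cm
ground = pixel_cm * 25000 / 100 = 2.54 * 25000 / (417 * 100) = 63500 / 41700 ≈ 1.52 m

1.52 m


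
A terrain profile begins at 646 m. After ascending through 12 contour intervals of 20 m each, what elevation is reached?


elevation = 646 + 12 * 20 = 886 m

886 m


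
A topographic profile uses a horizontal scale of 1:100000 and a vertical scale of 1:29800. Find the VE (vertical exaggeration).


VE = horizontal_scale / vertical_scale = 100000 / 29800 ≈ 3.4

3.4x


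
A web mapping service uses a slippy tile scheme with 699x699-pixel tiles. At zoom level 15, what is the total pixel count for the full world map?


tiles per axis = 2^15 = 32768
total tiles = 32768^2 = 1073741824
pixels per axis = 32768 * 699 = 22904832
total pixels = 22904832^2 = 524631328948224

524631328948224 pixels


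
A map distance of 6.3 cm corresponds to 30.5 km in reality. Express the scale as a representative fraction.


ground = 30.5 km = 3050000 cm; RF denominator = ground / map = 3050000 / 6.3 ≈ 484127; RF = 1:484127

1:484127


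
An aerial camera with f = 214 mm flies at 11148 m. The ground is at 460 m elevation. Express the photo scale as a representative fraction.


scale = f / (H - h) = 214 mm / 10688 m = 214 / 10688000 = 1:49944

1:49944


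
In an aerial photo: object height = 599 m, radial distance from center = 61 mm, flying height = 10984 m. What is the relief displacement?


d = h * r / H = 599 * 61 / 10984 = 3.33 mm

3.33 mm


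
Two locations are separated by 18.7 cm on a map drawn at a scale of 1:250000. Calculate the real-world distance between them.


ground = 18.7 cm * 250000 / 100 = 46750.0 m = 46.75 km

46.75 km


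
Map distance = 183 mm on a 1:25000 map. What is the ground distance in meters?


ground = 183 mm * 25000 / 1000 = 4575.0 m

4575.0 m


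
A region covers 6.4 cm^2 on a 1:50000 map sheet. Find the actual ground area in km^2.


ground_area = 6.4 * (50000/100)^2 = 1600000.0 m^2 = 1.6 km^2

1.6 km^2


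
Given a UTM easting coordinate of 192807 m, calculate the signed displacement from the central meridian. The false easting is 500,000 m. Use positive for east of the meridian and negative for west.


displacement = 192807 - 500000 = -307193 m

-307193 m


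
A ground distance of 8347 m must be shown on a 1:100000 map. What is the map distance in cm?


map_cm = 8347 * 100 / 100000 = 8.347 cm ≈ 8.35 cm

8.35 cm


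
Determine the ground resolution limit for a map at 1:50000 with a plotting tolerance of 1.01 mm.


ground = 1.01 mm * 50000 / 1000 = 50.5 m

50.5 m


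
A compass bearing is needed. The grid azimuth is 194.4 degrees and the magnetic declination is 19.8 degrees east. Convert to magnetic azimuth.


magnetic azimuth = grid azimuth - declination (east +ve)
mag_az = 194.4 - 19.8 = 174.6 degrees

174.6 degrees


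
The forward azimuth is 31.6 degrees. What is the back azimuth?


back azimuth = (31.6 + 180) mod 360 = 211.6 degrees

211.6 degrees


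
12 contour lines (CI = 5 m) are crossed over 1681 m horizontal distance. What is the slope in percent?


elevation change = 12 * 5 = 60 m
slope = 60 / 1681 * 100 = 3.6%

3.6%


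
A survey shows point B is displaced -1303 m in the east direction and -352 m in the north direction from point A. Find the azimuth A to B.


az = atan2(-1303, -352) = -105.1 deg
adjusted to 0-360: 254.9 degrees

254.9 degrees


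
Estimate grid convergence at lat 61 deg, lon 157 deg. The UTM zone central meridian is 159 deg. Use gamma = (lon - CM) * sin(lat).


gamma = (157 - 159) * sin(61) = -2 * 0.87462 = -1.749 degrees

-1.749 degrees


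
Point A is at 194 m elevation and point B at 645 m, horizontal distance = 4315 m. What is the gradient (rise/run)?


gradient = (645 - 194) / 4315 = 451 / 4315 = 0.1045

0.1045


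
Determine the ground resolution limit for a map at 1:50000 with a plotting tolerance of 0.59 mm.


ground = 0.59 mm * 50000 / 1000 = 29.5 m

29.5 m


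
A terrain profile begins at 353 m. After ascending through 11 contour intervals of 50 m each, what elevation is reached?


elevation = 353 + 11 * 50 = 903 m

903 m


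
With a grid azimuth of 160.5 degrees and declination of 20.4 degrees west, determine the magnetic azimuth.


magnetic azimuth = grid azimuth - declination (east +ve)
mag_az = 160.5 - -20.4 = 180.9 degrees

180.9 degrees


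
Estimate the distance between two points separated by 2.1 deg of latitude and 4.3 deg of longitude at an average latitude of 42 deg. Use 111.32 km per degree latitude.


dlat_km = 2.1 * 111.32 = 233.772
dlon_km = 4.3 * 111.32 * cos(42) ≈ 355.726
dist = sqrt(233.772^2 + 355.726^2) ≈ 425.7 km

425.7 km


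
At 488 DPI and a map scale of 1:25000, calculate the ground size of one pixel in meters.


pixel_cm = 2.54 / 488 ≈ 0.005205 cm
ground = pixel_cm * 25000 / 100 = 2.54 * 25000 / (488 * 100) = 63500 / 48800 ≈ 1.3 m

1.3 m


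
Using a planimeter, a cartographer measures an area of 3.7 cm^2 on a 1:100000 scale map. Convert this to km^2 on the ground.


ground_area = 3.7 * (100000/100)^2 = 3700000.0 m^2 = 3.7 km^2

3.7 km^2


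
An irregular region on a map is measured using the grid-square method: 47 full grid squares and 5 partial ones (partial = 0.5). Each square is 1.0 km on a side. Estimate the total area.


effective squares = 47 + 5 * 0.5 = 49.5
area = 49.5 * 1.0 = 49.5 km^2

49.5 km^2


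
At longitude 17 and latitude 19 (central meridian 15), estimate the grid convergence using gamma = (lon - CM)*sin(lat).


gamma = (17 - 15) * sin(19) = 2 * 0.325568 = 0.651 degrees

0.651 degrees


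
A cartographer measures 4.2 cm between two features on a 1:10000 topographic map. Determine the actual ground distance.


ground = 4.2 cm * 10000 / 100 = 420.0 m

420.0 m


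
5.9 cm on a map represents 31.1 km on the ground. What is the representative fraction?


ground = 31.1 km = 3110000 cm; RF denominator = ground / map = 3110000 / 5.9 ≈ 527119; RF = 1:527119

1:527119


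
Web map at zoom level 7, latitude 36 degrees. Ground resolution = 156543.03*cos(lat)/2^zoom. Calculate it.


res = 156543.03 * cos(36) / 2^7 = 156543.03 * 0.80901699 / 128 = 989.42 m/pixel

989.42 m/pixel


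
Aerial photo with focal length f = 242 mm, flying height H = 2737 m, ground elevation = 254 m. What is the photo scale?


scale = f / (H - h) = 242 mm / 2483 m = 242 / 2483000 = 1:10260

1:10260


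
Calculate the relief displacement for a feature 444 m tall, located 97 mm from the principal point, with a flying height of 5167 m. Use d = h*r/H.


d = h * r / H = 444 * 97 / 5167 = 8.34 mm

8.34 mm


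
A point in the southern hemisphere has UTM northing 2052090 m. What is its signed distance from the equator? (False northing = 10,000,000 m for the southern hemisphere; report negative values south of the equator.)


For southern: actual = 2052090 - 10000000 = -7947910 m

-7947910 m


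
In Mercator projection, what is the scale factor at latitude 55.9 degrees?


SF = 1 / cos(55.9) = 1 / 0.560639 = 1.784

1.784


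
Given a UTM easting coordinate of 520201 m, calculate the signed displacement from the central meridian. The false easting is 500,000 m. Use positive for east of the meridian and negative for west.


displacement = 520201 - 500000 = 20201 m

20201 m


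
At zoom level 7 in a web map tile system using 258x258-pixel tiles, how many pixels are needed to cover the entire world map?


tiles per axis = 2^7 = 128
total tiles = 128^2 = 16384
pixels per axis = 128 * 258 = 33024
total pixels = 33024^2 = 1090584576

1090584576 pixels


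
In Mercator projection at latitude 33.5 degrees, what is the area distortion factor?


area_distortion = 1/cos^2(33.5) = 1.438

1.438


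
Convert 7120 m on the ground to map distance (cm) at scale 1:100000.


map_cm = 7120 * 100 / 100000 = 7.12 cm

7.12 cm


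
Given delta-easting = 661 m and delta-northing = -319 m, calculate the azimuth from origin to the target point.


az = atan2(661, -319) = 115.8 deg
adjusted to 0-360: 115.8 degrees

115.8 degrees


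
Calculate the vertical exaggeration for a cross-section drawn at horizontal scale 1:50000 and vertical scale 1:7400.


VE = horizontal_scale / vertical_scale = 50000 / 7400 ≈ 6.8

6.8x


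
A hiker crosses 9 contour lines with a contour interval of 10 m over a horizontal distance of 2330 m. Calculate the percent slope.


elevation change = 9 * 10 = 90 m
slope = 90 / 2330 * 100 = 3.9%

3.9%


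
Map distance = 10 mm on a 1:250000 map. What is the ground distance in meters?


ground = 10 mm * 250000 / 1000 = 2500.0 m

2500.0 m


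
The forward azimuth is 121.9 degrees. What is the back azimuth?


back azimuth = (121.9 + 180) mod 360 = 301.9 degrees

301.9 degrees


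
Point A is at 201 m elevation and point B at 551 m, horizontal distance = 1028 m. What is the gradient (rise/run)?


gradient = (551 - 201) / 1028 = 350 / 1028 = 0.3405

0.3405


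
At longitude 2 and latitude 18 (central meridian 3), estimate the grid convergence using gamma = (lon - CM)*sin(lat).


gamma = (2 - 3) * sin(18) = -1 * 0.309017 = -0.309 degrees

-0.309 degrees


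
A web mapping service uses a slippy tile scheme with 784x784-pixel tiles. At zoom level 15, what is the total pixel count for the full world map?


tiles per axis = 2^15 = 32768
total tiles = 32768^2 = 1073741824
pixels per axis = 32768 * 784 = 25690112
total pixels = 25690112^2 = 659981854572544

659981854572544 pixels


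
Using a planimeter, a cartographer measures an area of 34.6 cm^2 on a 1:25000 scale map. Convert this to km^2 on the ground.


ground_area = 34.6 * (25000/100)^2 = 2162500.0 m^2 = 2.1625 km^2 ≈ 2.163 km^2

2.163 km^2


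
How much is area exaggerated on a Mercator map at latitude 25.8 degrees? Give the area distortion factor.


area_distortion = 1/cos^2(25.8) = 1.234

1.234


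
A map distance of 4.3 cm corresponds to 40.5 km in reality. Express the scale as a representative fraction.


ground = 40.5 km = 4050000 cm; RF denominator = ground / map = 4050000 / 4.3 ≈ 941860; RF = 1:941860

1:941860


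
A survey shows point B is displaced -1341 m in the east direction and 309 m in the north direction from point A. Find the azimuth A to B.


az = atan2(-1341, 309) = -77.0 deg
adjusted to 0-360: 283.0 degrees

283.0 degrees


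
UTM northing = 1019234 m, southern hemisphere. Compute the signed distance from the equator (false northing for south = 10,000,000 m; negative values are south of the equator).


For southern: actual = 1019234 - 10000000 = -8980766 m

-8980766 m


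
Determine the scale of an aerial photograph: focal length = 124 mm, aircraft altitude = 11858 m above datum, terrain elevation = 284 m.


scale = f / (H - h) = 124 mm / 11574 m = 124 / 11574000 = 1:93339

1:93339


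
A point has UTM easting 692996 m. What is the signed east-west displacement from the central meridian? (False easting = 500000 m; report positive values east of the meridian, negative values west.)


displacement = 692996 - 500000 = 192996 m

192996 m


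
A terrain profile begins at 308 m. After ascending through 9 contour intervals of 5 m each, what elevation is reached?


elevation = 308 + 9 * 5 = 353 m

353 m


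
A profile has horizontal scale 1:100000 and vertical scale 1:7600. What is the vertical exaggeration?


VE = horizontal_scale / vertical_scale = 100000 / 7600 ≈ 13.2

13.2x


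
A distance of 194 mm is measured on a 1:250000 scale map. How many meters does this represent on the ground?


ground = 194 mm * 250000 / 1000 = 48500.0 m

48500.0 m


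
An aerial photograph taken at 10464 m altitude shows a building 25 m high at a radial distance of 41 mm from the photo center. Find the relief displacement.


d = h * r / H = 25 * 41 / 10464 = 0.1 mm

0.1 mm


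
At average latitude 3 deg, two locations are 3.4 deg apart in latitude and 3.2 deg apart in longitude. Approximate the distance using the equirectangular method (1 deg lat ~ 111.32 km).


dlat_km = 3.4 * 111.32 = 378.488
dlon_km = 3.2 * 111.32 * cos(3) ≈ 355.736
dist = sqrt(378.488^2 + 355.736^2) ≈ 519.4 km

519.4 km


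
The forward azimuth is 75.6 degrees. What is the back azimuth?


back azimuth = (75.6 + 180) mod 360 = 255.6 degrees

255.6 degrees


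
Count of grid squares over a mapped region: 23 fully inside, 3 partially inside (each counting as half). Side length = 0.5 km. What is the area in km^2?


effective squares = 23 + 3 * 0.5 = 24.5
area = 24.5 * 0.25 = 6.125 km^2

6.125 km^2


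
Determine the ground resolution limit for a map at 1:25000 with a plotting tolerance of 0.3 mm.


ground = 0.3 mm * 25000 / 1000 = 7.5 m

7.5 m


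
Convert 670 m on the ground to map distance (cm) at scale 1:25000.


map_cm = 670 * 100 / 25000 = 2.68 cm

2.68 cm


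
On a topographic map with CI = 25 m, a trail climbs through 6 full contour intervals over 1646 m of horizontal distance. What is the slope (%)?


elevation change = 6 * 25 = 150 m
slope = 150 / 1646 * 100 = 9.1%

9.1%


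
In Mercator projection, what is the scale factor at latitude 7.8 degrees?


SF = 1 / cos(7.8) = 1 / 0.990748 = 1.009

1.009


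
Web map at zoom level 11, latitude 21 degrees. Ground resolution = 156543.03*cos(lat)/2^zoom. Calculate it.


res = 156543.03 * cos(21) / 2^11 = 156543.03 * 0.93358043 / 2048 = 71.36 m/pixel

71.36 m/pixel


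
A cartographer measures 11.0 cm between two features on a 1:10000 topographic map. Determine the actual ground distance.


ground = 11.0 cm * 10000 / 100 = 1100.0 m = 1.1 km

1.1 km


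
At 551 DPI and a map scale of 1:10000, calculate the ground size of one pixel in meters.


pixel_cm = 2.54 / 551 ≈ 0.00461 cm
ground = pixel_cm * 10000 / 100 = 2.54 * 10000 / (551 * 100) = 25400 / 55100 ≈ 0.46 m

0.46 m


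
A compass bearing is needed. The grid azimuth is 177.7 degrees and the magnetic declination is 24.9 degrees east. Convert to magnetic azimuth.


magnetic azimuth = grid azimuth - declination (east +ve)
mag_az = 177.7 - 24.9 = 152.8 degrees

152.8 degrees


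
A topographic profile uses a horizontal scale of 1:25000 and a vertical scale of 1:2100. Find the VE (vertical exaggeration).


VE = horizontal_scale / vertical_scale = 25000 / 2100 ≈ 11.9

11.9x


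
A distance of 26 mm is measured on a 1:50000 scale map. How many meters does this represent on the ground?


ground = 26 mm * 50000 / 1000 = 1300.0 m

1300.0 m


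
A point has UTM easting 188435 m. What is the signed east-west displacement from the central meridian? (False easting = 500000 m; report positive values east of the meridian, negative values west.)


displacement = 188435 - 500000 = -311565 m

-311565 m


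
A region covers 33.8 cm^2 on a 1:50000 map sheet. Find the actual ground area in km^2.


ground_area = 33.8 * (50000/100)^2 = 8450000.0 m^2 = 8.45 km^2

8.45 km^2


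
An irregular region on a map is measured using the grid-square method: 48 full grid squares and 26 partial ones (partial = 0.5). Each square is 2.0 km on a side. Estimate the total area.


effective squares = 48 + 26 * 0.5 = 61.0
area = 61.0 * 4.0 = 244.0 km^2

244.0 km^2


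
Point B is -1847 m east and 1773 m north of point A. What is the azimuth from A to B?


az = atan2(-1847, 1773) = -46.2 deg
adjusted to 0-360: 313.8 degrees

313.8 degrees


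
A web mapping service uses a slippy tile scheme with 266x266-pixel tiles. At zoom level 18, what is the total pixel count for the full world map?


tiles per axis = 2^18 = 262144
total tiles = 262144^2 = 68719476736
pixels per axis = 262144 * 266 = 69730304
total pixels = 69730304^2 = 4862315295932416

4862315295932416 pixels


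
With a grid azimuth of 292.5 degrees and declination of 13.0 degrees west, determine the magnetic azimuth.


magnetic azimuth = grid azimuth - declination (east +ve)
mag_az = 292.5 - -13.0 = 305.5 degrees

305.5 degrees


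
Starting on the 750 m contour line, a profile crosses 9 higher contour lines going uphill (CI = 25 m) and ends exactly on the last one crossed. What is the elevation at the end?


elevation = 750 + 9 * 25 = 975 m

975 m


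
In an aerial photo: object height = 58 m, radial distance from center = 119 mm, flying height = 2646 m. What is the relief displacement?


d = h * r / H = 58 * 119 / 2646 = 2.61 mm

2.61 mm


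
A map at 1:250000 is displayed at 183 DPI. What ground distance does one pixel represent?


pixel_cm = 2.54 / 183 ≈ 0.01388 cm
ground = pixel_cm * 250000 / 100 = 2.54 * 250000 / (183 * 100) = 635000 / 18300 ≈ 34.7 m

34.7 m


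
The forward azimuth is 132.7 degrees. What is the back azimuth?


back azimuth = (132.7 + 180) mod 360 = 312.7 degrees

312.7 degrees


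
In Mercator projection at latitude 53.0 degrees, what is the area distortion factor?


area_distortion = 1/cos^2(53.0) = 2.761

2.761


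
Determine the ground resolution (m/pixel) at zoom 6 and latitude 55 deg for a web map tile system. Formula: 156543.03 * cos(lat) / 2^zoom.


res = 156543.03 * cos(55) / 2^6 = 156543.03 * 0.57357644 / 64 = 1402.96 m/pixel

1402.96 m/pixel


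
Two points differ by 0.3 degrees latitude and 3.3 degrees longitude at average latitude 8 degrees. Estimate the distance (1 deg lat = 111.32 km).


dlat_km = 0.3 * 111.32 = 33.396
dlon_km = 3.3 * 111.32 * cos(8) ≈ 363.781
dist = sqrt(33.396^2 + 363.781^2) ≈ 365.3 km

365.3 km


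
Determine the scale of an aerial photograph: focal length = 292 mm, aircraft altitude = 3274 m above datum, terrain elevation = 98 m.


scale = f / (H - h) = 292 mm / 3176 m = 292 / 3176000 = 1:10877

1:10877


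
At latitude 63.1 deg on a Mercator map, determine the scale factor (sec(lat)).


SF = 1 / cos(63.1) = 1 / 0.452435 = 2.21

2.21


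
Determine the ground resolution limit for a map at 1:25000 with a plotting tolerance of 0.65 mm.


ground = 0.65 mm * 25000 / 1000 = 16.25 m

16.25 m


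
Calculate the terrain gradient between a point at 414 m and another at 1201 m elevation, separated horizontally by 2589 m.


gradient = (1201 - 414) / 2589 = 787 / 2589 = 0.304

0.304


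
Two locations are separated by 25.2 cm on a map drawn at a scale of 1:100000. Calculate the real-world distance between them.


ground = 25.2 cm * 100000 / 100 = 25200.0 m = 25.2 km

25.2 km


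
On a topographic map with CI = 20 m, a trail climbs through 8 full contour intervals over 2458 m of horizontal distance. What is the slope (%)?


elevation change = 8 * 20 = 160 m
slope = 160 / 2458 * 100 = 6.5%

6.5%


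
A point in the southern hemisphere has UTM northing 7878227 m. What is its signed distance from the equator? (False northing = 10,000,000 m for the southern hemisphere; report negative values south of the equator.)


For southern: actual = 7878227 - 10000000 = -2121773 m

-2121773 m


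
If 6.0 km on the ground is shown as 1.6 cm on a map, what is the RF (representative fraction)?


ground = 6.0 km = 600000 cm; RF denominator = ground / map = 600000 / 1.6 = 375000; RF = 1:375000

1:375000


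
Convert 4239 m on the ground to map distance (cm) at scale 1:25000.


map_cm = 4239 * 100 / 25000 = 16.956 cm ≈ 16.96 cm

16.96 cm


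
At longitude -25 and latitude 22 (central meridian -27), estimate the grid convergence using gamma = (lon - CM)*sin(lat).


gamma = (-25 - -27) * sin(22) = 2 * 0.374607 = 0.749 degrees

0.749 degrees


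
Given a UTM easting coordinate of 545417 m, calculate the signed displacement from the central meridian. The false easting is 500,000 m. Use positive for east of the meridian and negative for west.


displacement = 545417 - 500000 = 45417 m

45417 m


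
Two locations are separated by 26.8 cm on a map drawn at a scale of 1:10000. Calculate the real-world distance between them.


ground = 26.8 cm * 10000 / 100 = 2680.0 m = 2.68 km

2.68 km


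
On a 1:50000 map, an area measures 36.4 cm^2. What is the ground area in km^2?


ground_area = 36.4 * (50000/100)^2 = 9100000.0 m^2 = 9.1 km^2

9.1 km^2


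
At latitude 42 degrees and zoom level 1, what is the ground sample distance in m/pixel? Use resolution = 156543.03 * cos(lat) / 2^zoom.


res = 156543.03 * cos(42) / 2^1 = 156543.03 * 0.74314483 / 2 = 58167.07 m/pixel

58167.07 m/pixel


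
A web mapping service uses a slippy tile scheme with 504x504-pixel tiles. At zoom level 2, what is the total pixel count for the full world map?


tiles per axis = 2^2 = 4
total tiles = 4^2 = 16
pixels per axis = 4 * 504 = 2016
total pixels = 2016^2 = 4064256

4064256 pixels


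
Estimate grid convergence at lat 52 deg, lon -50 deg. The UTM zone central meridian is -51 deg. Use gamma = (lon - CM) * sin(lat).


gamma = (-50 - -51) * sin(52) = 1 * 0.788011 = 0.788 degrees

0.788 degrees


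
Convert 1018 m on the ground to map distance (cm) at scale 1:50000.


map_cm = 1018 * 100 / 50000 = 2.036 cm ≈ 2.04 cm

2.04 cm


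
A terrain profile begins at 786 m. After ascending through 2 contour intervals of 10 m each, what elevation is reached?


elevation = 786 + 2 * 10 = 806 m

806 m


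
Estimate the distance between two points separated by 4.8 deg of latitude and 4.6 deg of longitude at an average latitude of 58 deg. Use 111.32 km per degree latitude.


dlat_km = 4.8 * 111.32 = 534.336
dlon_km = 4.6 * 111.32 * cos(58) ≈ 271.357
dist = sqrt(534.336^2 + 271.357^2) ≈ 599.3 km

599.3 km


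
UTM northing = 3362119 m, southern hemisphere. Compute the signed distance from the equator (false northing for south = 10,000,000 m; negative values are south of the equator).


For southern: actual = 3362119 - 10000000 = -6637881 m

-6637881 m


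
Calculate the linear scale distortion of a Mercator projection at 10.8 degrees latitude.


SF = 1 / cos(10.8) = 1 / 0.982287 = 1.018

1.018


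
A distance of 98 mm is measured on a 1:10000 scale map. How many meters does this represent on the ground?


ground = 98 mm * 10000 / 1000 = 980.0 m

980.0 m


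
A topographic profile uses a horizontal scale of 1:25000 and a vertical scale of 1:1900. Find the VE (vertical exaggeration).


VE = horizontal_scale / vertical_scale = 25000 / 1900 ≈ 13.2

13.2x


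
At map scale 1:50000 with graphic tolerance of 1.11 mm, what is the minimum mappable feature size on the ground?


ground = 1.11 mm * 50000 / 1000 = 55.5 m

55.5 m


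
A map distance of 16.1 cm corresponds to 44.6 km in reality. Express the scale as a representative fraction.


ground = 44.6 km = 4460000 cm; RF denominator = ground / map = 4460000 / 16.1 ≈ 277019; RF = 1:277019

1:277019


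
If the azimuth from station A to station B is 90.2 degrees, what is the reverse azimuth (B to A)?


back azimuth = (90.2 + 180) mod 360 = 270.2 degrees

270.2 degrees


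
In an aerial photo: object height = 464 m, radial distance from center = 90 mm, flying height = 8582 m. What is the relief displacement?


d = h * r / H = 464 * 90 / 8582 = 4.87 mm

4.87 mm


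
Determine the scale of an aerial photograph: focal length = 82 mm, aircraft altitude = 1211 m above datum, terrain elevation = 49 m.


scale = f / (H - h) = 82 mm / 1162 m = 82 / 1162000 = 1:14171

1:14171


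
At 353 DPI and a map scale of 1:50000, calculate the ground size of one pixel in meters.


pixel_cm = 2.54 / 353 ≈ 0.007195 cm
ground = pixel_cm * 50000 / 100 = 2.54 * 50000 / (353 * 100) = 127000 / 35300 ≈ 3.6 m

3.6 m


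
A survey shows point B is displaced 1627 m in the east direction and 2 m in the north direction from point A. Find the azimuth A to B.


az = atan2(1627, 2) = 89.9 deg
adjusted to 0-360: 89.9 degrees

89.9 degrees


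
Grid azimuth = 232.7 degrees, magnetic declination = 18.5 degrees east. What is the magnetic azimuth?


magnetic azimuth = grid azimuth - declination (east +ve)
mag_az = 232.7 - 18.5 = 214.2 degrees

214.2 degrees


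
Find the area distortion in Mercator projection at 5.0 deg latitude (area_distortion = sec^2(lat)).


area_distortion = 1/cos^2(5.0) = 1.008

1.008


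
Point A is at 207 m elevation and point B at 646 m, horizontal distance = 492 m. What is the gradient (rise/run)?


gradient = (646 - 207) / 492 = 439 / 492 = 0.8923

0.8923


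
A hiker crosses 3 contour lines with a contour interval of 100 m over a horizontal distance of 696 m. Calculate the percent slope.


elevation change = 3 * 100 = 300 m
slope = 300 / 696 * 100 = 43.1%

43.1%


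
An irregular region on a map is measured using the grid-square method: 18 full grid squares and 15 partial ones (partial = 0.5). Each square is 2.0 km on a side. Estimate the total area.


effective squares = 18 + 15 * 0.5 = 25.5
area = 25.5 * 4.0 = 102.0 km^2

102.0 km^2


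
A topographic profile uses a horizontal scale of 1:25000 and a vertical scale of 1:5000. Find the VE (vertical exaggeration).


VE = horizontal_scale / vertical_scale = 25000 / 5000 = 5.0

5.0x
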